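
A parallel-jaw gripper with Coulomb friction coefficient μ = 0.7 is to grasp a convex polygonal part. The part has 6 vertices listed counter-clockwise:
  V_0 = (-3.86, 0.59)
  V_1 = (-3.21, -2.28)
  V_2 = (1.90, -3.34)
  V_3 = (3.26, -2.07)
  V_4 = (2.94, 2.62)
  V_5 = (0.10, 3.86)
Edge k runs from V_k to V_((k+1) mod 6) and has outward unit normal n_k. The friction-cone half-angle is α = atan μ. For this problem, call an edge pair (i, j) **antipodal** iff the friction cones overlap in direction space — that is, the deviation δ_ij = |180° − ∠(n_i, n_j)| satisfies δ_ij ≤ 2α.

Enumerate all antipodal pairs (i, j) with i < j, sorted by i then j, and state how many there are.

count = 8; pairs: (0,2), (0,3), (0,4), (1,4), (1,5), (2,4), (2,5), (3,5)

α = atan 0.7 = 34.99°;  2α = 69.98°
n_0 = (-0.9753, -0.2209)
n_1 = (-0.2031, -0.9792)
n_2 = (+0.6825, -0.7309)
n_3 = (+0.9977, +0.0681)
n_4 = (+0.4001, +0.9165)
n_5 = (-0.6367, +0.7711)
  (0,1): δ = 114.48°  ·
  (0,2): δ = 59.72°  ✓
  (0,3): δ = 8.86°  ✓
  (0,4): δ = 53.65°  ✓
  (0,5): δ = 116.79°  ·
  (1,2): δ = 125.24°  ·
  (1,3): δ = 74.38°  ·
  (1,4): δ = 11.87°  ✓
  (1,5): δ = 51.27°  ✓
  (2,3): δ = 129.14°  ·
  (2,4): δ = 66.63°  ✓
  (2,5): δ = 3.49°  ✓
  (3,4): δ = 117.49°  ·
  (3,5): δ = 54.35°  ✓
  (4,5): δ = 116.86°  ·
antipodal pairs: 8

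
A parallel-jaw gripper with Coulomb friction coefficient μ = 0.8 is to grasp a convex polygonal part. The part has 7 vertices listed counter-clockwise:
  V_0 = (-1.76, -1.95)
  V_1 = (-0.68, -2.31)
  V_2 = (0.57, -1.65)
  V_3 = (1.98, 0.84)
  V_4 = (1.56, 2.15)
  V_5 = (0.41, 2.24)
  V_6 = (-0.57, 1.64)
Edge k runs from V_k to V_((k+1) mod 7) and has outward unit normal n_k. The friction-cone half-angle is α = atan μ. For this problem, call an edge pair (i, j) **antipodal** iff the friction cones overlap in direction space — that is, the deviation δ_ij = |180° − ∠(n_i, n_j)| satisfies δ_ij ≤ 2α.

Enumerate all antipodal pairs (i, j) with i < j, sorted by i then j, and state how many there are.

α = atan 0.8 = 38.66°;  2α = 77.32°
n_0 = (-0.3162, -0.9487)
n_1 = (+0.4669, -0.8843)
n_2 = (+0.8702, -0.4927)
n_3 = (+0.9523, +0.3053)
n_4 = (+0.0780, +0.9970)
n_5 = (-0.5222, +0.8529)
n_6 = (-0.9492, +0.3146)
  (0,1): δ = 133.73°  ·
  (0,2): δ = 101.09°  ·
  (0,3): δ = 53.79°  ✓
  (0,4): δ = 13.96°  ✓
  (0,5): δ = 49.91°  ✓
  (0,6): δ = 90.10°  ·
  (1,2): δ = 147.36°  ·
  (1,3): δ = 100.06°  ·
  (1,4): δ = 32.31°  ✓
  (1,5): δ = 3.64°  ✓
  (1,6): δ = 43.83°  ✓
  (2,3): δ = 132.70°  ·
  (2,4): δ = 64.95°  ✓
  (2,5): δ = 29.00°  ✓
  (2,6): δ = 11.18°  ✓
  (3,4): δ = 112.25°  ·
  (3,5): δ = 76.30°  ✓
  (3,6): δ = 36.12°  ✓
  (4,5): δ = 144.05°  ·
  (4,6): δ = 103.86°  ·
  (5,6): δ = 139.82°  ·
antipodal pairs: 11

count = 11; pairs: (0,3), (0,4), (0,5), (1,4), (1,5), (1,6), (2,4), (2,5), (2,6), (3,5), (3,6)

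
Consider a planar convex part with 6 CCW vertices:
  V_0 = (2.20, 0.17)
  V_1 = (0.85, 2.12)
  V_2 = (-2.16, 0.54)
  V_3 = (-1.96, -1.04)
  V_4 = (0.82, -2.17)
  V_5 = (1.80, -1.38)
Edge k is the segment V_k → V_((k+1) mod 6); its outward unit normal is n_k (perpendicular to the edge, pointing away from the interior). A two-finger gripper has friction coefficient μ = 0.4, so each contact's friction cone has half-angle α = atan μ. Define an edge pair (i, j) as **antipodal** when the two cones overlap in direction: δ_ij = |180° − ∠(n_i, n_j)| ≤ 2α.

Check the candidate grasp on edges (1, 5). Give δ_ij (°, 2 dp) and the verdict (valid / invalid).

δ = 47.83°, invalid

α = atan 0.4 = 21.80°;  2α = 43.60°
edge 1: e_1 = (-3.01, -1.58);  n_1 = (-0.4648, +0.8854)
edge 5: e_5 = (+0.40, +1.55);  n_5 = (+0.9683, -0.2499)
∠(n_1, n_5) = 132.17°
δ = |180° − 132.17°| = 47.83°
47.83° > 2α = 43.60°  →  invalid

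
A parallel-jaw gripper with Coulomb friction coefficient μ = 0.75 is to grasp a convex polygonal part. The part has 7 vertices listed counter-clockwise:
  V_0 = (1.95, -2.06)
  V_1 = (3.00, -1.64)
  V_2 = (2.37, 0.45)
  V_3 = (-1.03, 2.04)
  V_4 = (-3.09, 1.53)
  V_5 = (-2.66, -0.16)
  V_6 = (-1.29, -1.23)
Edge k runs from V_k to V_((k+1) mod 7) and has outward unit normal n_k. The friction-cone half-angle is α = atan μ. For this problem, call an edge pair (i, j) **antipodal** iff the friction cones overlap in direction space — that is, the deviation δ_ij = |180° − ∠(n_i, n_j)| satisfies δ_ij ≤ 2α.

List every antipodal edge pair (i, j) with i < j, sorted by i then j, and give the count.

count = 10; pairs: (0,2), (0,3), (1,4), (1,5), (1,6), (2,4), (2,5), (2,6), (3,5), (3,6)

α = atan 0.75 = 36.87°;  2α = 73.74°
n_0 = (+0.3714, -0.9285)
n_1 = (+0.9574, +0.2886)
n_2 = (+0.4236, +0.9058)
n_3 = (-0.2403, +0.9707)
n_4 = (-0.9691, -0.2466)
n_5 = (-0.6155, -0.7881)
n_6 = (-0.2482, -0.9687)
  (0,1): δ = 95.03°  ·
  (0,2): δ = 46.86°  ✓
  (0,3): δ = 7.90°  ✓
  (0,4): δ = 82.47°  ·
  (0,5): δ = 120.21°  ·
  (0,6): δ = 143.83°  ·
  (1,2): δ = 131.84°  ·
  (1,3): δ = 92.87°  ·
  (1,4): δ = 2.50°  ✓
  (1,5): δ = 35.23°  ✓
  (1,6): δ = 58.86°  ✓
  (2,3): δ = 141.03°  ·
  (2,4): δ = 50.66°  ✓
  (2,5): δ = 12.93°  ✓
  (2,6): δ = 10.69°  ✓
  (3,4): δ = 89.63°  ·
  (3,5): δ = 51.90°  ✓
  (3,6): δ = 28.27°  ✓
  (4,5): δ = 142.27°  ·
  (4,6): δ = 118.64°  ·
  (5,6): δ = 156.38°  ·
antipodal pairs: 10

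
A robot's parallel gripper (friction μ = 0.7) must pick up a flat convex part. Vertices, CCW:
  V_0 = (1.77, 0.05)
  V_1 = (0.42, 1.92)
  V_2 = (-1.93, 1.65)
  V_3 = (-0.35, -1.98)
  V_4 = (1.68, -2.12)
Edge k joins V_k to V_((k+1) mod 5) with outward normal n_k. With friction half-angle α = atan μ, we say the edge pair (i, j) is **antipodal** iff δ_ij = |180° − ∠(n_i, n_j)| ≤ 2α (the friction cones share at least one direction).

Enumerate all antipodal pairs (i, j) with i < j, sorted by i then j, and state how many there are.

α = atan 0.7 = 34.99°;  2α = 69.98°
n_0 = (+0.8108, +0.5853)
n_1 = (-0.1141, +0.9935)
n_2 = (-0.9169, -0.3991)
n_3 = (-0.0688, -0.9976)
n_4 = (+0.9991, -0.0414)
  (0,1): δ = 119.27°  ·
  (0,2): δ = 12.30°  ✓
  (0,3): δ = 50.23°  ✓
  (0,4): δ = 141.80°  ·
  (1,2): δ = 73.03°  ·
  (1,3): δ = 10.50°  ✓
  (1,4): δ = 81.07°  ·
  (2,3): δ = 117.47°  ·
  (2,4): δ = 25.90°  ✓
  (3,4): δ = 88.43°  ·
antipodal pairs: 4

count = 4; pairs: (0,2), (0,3), (1,3), (2,4)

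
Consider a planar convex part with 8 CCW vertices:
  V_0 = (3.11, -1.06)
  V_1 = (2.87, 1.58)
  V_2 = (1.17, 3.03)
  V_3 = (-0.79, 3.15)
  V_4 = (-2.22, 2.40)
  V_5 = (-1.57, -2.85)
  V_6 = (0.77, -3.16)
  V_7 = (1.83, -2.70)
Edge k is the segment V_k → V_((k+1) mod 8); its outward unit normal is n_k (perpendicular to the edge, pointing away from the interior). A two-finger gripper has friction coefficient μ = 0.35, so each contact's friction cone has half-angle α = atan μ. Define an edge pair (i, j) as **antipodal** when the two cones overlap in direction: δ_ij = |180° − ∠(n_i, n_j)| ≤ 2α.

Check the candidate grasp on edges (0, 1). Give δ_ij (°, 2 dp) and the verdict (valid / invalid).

α = atan 0.35 = 19.29°;  2α = 38.58°
edge 0: e_0 = (-0.24, +2.64);  n_0 = (+0.9959, +0.0905)
edge 1: e_1 = (-1.70, +1.45);  n_1 = (+0.6489, +0.7608)
∠(n_0, n_1) = 44.34°
δ = |180° − 44.34°| = 135.66°
135.66° > 2α = 38.58°  →  invalid

δ = 135.66°, invalid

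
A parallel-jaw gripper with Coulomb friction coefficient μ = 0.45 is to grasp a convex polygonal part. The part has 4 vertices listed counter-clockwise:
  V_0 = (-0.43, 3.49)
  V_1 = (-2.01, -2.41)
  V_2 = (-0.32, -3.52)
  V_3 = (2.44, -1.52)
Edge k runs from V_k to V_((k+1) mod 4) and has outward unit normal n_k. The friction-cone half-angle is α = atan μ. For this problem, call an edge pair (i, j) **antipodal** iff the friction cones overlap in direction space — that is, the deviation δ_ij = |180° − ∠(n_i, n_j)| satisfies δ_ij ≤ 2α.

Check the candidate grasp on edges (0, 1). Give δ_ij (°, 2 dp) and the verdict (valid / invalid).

δ = 108.31°, invalid

α = atan 0.45 = 24.23°;  2α = 48.46°
edge 0: e_0 = (-1.58, -5.90);  n_0 = (-0.9660, +0.2587)
edge 1: e_1 = (+1.69, -1.11);  n_1 = (-0.5490, -0.8358)
∠(n_0, n_1) = 71.69°
δ = |180° − 71.69°| = 108.31°
108.31° > 2α = 48.46°  →  invalid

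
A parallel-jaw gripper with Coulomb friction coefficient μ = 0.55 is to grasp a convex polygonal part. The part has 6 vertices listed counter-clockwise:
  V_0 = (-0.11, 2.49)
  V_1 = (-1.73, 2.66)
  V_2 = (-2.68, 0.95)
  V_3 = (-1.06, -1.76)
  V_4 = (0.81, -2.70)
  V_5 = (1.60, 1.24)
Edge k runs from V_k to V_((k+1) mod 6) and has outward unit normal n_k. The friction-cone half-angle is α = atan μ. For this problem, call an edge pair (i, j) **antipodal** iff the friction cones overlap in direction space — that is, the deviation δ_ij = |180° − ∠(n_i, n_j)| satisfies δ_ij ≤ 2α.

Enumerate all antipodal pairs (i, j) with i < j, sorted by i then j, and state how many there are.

count = 6; pairs: (0,2), (0,3), (1,4), (2,4), (2,5), (3,5)

α = atan 0.55 = 28.81°;  2α = 57.62°
n_0 = (+0.1044, +0.9945)
n_1 = (-0.8742, +0.4856)
n_2 = (-0.8583, -0.5131)
n_3 = (-0.4491, -0.8935)
n_4 = (+0.9805, -0.1966)
n_5 = (+0.5901, +0.8073)
  (0,1): δ = 113.06°  ·
  (0,2): δ = 53.14°  ✓
  (0,3): δ = 20.70°  ✓
  (0,4): δ = 84.65°  ·
  (0,5): δ = 149.82°  ·
  (1,2): δ = 120.08°  ·
  (1,3): δ = 87.63°  ·
  (1,4): δ = 17.72°  ✓
  (1,5): δ = 82.89°  ·
  (2,3): δ = 147.56°  ·
  (2,4): δ = 42.21°  ✓
  (2,5): δ = 22.96°  ✓
  (3,4): δ = 74.65°  ·
  (3,5): δ = 9.48°  ✓
  (4,5): δ = 114.83°  ·
antipodal pairs: 6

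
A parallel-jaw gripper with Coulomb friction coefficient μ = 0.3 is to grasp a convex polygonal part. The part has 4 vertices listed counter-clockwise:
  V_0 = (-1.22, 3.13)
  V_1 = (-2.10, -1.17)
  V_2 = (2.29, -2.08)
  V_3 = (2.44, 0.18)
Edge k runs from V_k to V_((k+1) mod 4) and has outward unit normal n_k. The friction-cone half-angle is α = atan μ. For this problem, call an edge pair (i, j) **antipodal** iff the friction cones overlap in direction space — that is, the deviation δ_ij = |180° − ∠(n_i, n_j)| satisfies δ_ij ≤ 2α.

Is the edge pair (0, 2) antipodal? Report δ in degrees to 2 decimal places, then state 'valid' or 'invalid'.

δ = 7.77°, valid

α = atan 0.3 = 16.70°;  2α = 33.40°
edge 0: e_0 = (-0.88, -4.30);  n_0 = (-0.9797, +0.2005)
edge 2: e_2 = (+0.15, +2.26);  n_2 = (+0.9978, -0.0662)
∠(n_0, n_2) = 172.23°
δ = |180° − 172.23°| = 7.77°
7.77° ≤ 2α = 33.40°  →  valid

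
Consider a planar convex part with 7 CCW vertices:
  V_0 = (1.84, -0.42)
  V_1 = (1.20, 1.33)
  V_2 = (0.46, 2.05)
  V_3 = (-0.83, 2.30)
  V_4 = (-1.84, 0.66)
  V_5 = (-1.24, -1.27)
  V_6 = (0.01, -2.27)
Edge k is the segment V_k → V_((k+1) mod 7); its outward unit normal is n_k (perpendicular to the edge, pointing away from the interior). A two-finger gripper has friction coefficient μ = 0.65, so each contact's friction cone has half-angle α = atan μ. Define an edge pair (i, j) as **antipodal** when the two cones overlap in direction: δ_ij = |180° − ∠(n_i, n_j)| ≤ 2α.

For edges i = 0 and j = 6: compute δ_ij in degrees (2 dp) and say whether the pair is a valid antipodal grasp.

α = atan 0.65 = 33.02°;  2α = 66.05°
edge 0: e_0 = (-0.64, +1.75);  n_0 = (+0.9392, +0.3435)
edge 6: e_6 = (+1.83, +1.85);  n_6 = (+0.7109, -0.7033)
∠(n_0, n_6) = 64.78°
δ = |180° − 64.78°| = 115.22°
115.22° > 2α = 66.05°  →  invalid

δ = 115.22°, invalid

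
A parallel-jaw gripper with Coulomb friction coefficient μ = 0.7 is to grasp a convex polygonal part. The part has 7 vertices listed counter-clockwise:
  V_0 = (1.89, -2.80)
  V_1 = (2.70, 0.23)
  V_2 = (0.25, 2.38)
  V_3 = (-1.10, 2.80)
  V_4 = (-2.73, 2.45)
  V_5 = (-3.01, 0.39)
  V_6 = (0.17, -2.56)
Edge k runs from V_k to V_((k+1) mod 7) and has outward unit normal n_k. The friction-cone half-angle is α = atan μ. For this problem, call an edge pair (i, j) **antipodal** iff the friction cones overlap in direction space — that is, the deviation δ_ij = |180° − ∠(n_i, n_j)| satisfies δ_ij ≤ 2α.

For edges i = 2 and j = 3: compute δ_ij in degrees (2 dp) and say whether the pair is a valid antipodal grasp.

α = atan 0.7 = 34.99°;  2α = 69.98°
edge 2: e_2 = (-1.35, +0.42);  n_2 = (+0.2971, +0.9549)
edge 3: e_3 = (-1.63, -0.35);  n_3 = (-0.2099, +0.9777)
∠(n_2, n_3) = 29.40°
δ = |180° − 29.40°| = 150.60°
150.60° > 2α = 69.98°  →  invalid

δ = 150.60°, invalid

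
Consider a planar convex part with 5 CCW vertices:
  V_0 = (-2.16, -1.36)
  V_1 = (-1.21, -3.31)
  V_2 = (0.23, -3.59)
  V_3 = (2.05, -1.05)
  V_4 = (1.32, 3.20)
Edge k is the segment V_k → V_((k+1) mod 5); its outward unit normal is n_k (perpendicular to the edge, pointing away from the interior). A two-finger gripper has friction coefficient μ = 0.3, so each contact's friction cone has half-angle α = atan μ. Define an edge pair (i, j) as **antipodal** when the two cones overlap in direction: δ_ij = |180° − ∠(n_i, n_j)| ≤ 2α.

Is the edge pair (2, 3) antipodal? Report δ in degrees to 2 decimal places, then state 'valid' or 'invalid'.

δ = 134.63°, invalid

α = atan 0.3 = 16.70°;  2α = 33.40°
edge 2: e_2 = (+1.82, +2.54);  n_2 = (+0.8129, -0.5824)
edge 3: e_3 = (-0.73, +4.25);  n_3 = (+0.9856, +0.1693)
∠(n_2, n_3) = 45.37°
δ = |180° − 45.37°| = 134.63°
134.63° > 2α = 33.40°  →  invalid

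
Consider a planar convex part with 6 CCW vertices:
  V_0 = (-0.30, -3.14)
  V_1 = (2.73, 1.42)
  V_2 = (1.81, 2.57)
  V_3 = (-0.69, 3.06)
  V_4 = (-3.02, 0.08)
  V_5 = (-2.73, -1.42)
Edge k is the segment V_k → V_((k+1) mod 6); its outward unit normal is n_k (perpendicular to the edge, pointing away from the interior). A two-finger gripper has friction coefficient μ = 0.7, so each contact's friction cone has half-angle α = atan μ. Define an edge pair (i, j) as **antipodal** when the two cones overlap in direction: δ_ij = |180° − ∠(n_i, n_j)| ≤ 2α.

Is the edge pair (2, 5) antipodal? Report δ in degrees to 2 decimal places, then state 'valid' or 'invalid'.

δ = 24.20°, valid

α = atan 0.7 = 34.99°;  2α = 69.98°
edge 2: e_2 = (-2.50, +0.49);  n_2 = (+0.1923, +0.9813)
edge 5: e_5 = (+2.43, -1.72);  n_5 = (-0.5777, -0.8162)
∠(n_2, n_5) = 155.80°
δ = |180° − 155.80°| = 24.20°
24.20° ≤ 2α = 69.98°  →  valid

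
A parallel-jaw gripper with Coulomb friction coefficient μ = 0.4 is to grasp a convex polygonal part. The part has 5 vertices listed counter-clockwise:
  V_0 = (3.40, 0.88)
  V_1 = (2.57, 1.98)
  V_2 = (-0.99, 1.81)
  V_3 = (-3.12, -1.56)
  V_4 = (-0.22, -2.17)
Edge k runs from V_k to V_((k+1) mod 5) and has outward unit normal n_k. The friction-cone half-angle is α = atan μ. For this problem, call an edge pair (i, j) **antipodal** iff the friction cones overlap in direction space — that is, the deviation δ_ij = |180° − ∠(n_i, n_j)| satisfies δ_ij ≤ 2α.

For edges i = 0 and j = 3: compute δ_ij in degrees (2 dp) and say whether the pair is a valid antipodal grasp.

α = atan 0.4 = 21.80°;  2α = 43.60°
edge 0: e_0 = (-0.83, +1.10);  n_0 = (+0.7983, +0.6023)
edge 3: e_3 = (+2.90, -0.61);  n_3 = (-0.2058, -0.9786)
∠(n_0, n_3) = 138.91°
δ = |180° − 138.91°| = 41.09°
41.09° ≤ 2α = 43.60°  →  valid

δ = 41.09°, valid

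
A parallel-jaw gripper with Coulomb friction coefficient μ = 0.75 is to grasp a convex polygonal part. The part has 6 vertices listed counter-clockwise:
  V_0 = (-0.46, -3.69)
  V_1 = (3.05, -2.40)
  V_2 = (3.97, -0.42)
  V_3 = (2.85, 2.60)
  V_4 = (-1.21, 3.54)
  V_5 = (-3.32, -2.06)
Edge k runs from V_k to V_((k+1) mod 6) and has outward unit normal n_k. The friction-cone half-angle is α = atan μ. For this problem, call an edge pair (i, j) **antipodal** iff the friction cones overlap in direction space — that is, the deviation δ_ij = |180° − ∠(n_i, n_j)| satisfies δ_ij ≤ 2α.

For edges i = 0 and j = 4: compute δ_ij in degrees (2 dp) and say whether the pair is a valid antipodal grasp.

α = atan 0.75 = 36.87°;  2α = 73.74°
edge 0: e_0 = (+3.51, +1.29);  n_0 = (+0.3450, -0.9386)
edge 4: e_4 = (-2.11, -5.60);  n_4 = (-0.9358, +0.3526)
∠(n_0, n_4) = 130.83°
δ = |180° − 130.83°| = 49.17°
49.17° ≤ 2α = 73.74°  →  valid

δ = 49.17°, valid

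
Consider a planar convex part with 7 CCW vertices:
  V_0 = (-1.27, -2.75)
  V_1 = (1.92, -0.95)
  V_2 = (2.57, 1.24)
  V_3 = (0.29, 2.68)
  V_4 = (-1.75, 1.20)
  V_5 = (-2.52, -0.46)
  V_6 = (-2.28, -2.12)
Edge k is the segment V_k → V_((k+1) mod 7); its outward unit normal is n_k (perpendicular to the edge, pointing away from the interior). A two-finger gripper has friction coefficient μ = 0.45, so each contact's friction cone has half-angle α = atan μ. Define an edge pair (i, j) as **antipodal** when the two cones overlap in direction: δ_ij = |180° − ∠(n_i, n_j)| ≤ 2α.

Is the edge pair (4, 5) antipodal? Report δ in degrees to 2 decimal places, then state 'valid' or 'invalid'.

δ = 146.89°, invalid

α = atan 0.45 = 24.23°;  2α = 48.46°
edge 4: e_4 = (-0.77, -1.66);  n_4 = (-0.9072, +0.4208)
edge 5: e_5 = (+0.24, -1.66);  n_5 = (-0.9897, -0.1431)
∠(n_4, n_5) = 33.11°
δ = |180° − 33.11°| = 146.89°
146.89° > 2α = 48.46°  →  invalid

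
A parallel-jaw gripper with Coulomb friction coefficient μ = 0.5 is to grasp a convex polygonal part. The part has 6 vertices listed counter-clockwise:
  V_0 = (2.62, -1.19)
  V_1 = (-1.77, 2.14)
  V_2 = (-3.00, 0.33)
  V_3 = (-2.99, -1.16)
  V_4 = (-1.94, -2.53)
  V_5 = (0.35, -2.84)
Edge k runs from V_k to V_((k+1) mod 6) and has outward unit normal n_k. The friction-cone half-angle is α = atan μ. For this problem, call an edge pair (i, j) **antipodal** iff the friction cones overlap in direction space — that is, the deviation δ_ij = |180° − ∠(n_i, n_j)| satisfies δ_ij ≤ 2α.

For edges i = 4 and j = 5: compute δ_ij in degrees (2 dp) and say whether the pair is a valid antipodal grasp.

α = atan 0.5 = 26.57°;  2α = 53.13°
edge 4: e_4 = (+2.29, -0.31);  n_4 = (-0.1341, -0.9910)
edge 5: e_5 = (+2.27, +1.65);  n_5 = (+0.5880, -0.8089)
∠(n_4, n_5) = 43.72°
δ = |180° − 43.72°| = 136.28°
136.28° > 2α = 53.13°  →  invalid

δ = 136.28°, invalid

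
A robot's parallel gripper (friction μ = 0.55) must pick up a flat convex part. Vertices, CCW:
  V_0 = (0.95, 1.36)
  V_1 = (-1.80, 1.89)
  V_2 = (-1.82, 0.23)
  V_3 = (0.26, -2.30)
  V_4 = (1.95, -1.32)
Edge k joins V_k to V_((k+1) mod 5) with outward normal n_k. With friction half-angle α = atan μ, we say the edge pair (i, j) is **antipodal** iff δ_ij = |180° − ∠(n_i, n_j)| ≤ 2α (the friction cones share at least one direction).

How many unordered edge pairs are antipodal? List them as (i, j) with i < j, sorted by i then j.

count = 4; pairs: (0,2), (0,3), (1,4), (2,4)

α = atan 0.55 = 28.81°;  2α = 57.62°
n_0 = (+0.1892, +0.9819)
n_1 = (-0.9999, +0.0120)
n_2 = (-0.7725, -0.6351)
n_3 = (+0.5016, -0.8651)
n_4 = (+0.9369, +0.3496)
  (0,1): δ = 79.78°  ·
  (0,2): δ = 39.67°  ✓
  (0,3): δ = 41.02°  ✓
  (0,4): δ = 121.37°  ·
  (1,2): δ = 139.88°  ·
  (1,3): δ = 59.20°  ·
  (1,4): δ = 21.15°  ✓
  (2,3): δ = 99.32°  ·
  (2,4): δ = 18.96°  ✓
  (3,4): δ = 99.65°  ·
antipodal pairs: 4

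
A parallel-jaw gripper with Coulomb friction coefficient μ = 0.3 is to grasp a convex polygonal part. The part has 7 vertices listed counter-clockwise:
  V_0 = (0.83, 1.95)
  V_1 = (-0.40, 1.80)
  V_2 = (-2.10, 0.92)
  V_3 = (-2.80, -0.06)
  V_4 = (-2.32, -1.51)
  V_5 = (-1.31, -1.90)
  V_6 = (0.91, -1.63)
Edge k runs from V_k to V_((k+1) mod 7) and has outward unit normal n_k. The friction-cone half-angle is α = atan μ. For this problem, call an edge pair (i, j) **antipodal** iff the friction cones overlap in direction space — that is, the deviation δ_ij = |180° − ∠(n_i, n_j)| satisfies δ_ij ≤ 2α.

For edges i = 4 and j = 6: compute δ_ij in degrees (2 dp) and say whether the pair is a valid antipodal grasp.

α = atan 0.3 = 16.70°;  2α = 33.40°
edge 4: e_4 = (+1.01, -0.39);  n_4 = (-0.3602, -0.9329)
edge 6: e_6 = (-0.08, +3.58);  n_6 = (+0.9998, +0.0223)
∠(n_4, n_6) = 112.39°
δ = |180° − 112.39°| = 67.61°
67.61° > 2α = 33.40°  →  invalid

δ = 67.61°, invalid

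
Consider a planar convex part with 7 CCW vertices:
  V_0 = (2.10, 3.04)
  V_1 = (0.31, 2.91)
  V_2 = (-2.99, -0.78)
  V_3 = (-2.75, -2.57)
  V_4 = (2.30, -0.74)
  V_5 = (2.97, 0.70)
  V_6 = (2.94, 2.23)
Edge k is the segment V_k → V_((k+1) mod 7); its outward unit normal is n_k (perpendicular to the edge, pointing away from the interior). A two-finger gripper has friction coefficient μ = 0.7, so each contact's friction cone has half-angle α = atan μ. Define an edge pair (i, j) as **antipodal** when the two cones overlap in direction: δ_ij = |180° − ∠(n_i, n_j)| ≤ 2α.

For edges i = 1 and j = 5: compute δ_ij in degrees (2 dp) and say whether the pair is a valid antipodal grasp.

δ = 42.93°, valid

α = atan 0.7 = 34.99°;  2α = 69.98°
edge 1: e_1 = (-3.30, -3.69);  n_1 = (-0.7454, +0.6666)
edge 5: e_5 = (-0.03, +1.53);  n_5 = (+0.9998, +0.0196)
∠(n_1, n_5) = 137.07°
δ = |180° − 137.07°| = 42.93°
42.93° ≤ 2α = 69.98°  →  valid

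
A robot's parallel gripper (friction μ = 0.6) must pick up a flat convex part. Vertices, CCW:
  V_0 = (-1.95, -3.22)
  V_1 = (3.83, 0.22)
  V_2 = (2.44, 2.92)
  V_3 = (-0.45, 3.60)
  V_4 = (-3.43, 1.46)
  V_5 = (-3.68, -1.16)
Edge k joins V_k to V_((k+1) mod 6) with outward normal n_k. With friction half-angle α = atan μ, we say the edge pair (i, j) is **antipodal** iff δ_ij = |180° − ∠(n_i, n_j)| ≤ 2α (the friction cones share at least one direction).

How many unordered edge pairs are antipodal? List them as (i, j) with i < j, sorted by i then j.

α = atan 0.6 = 30.96°;  2α = 61.93°
n_0 = (+0.5114, -0.8593)
n_1 = (+0.8891, +0.4577)
n_2 = (+0.2290, +0.9734)
n_3 = (-0.5833, +0.8123)
n_4 = (-0.9955, +0.0950)
n_5 = (-0.7658, -0.6431)
  (0,1): δ = 93.52°  ·
  (0,2): δ = 44.00°  ✓
  (0,3): δ = 4.92°  ✓
  (0,4): δ = 53.79°  ✓
  (0,5): δ = 99.26°  ·
  (1,2): δ = 130.48°  ·
  (1,3): δ = 81.56°  ·
  (1,4): δ = 32.69°  ✓
  (1,5): δ = 12.78°  ✓
  (2,3): δ = 131.08°  ·
  (2,4): δ = 82.21°  ·
  (2,5): δ = 36.74°  ✓
  (3,4): δ = 131.13°  ·
  (3,5): δ = 85.66°  ·
  (4,5): δ = 134.53°  ·
antipodal pairs: 6

count = 6; pairs: (0,2), (0,3), (0,4), (1,4), (1,5), (2,5)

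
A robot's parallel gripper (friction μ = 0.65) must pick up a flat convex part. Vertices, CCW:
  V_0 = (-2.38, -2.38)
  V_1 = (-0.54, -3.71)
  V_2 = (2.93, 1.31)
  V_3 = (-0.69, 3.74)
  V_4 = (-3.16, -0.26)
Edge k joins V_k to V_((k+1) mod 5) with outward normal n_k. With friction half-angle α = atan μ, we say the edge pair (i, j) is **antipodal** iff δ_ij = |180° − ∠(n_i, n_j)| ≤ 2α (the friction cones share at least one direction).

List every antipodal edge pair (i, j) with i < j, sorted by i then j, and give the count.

α = atan 0.65 = 33.02°;  2α = 66.05°
n_0 = (-0.5858, -0.8104)
n_1 = (+0.8226, -0.5686)
n_2 = (+0.5573, +0.8303)
n_3 = (-0.8509, +0.5254)
n_4 = (-0.9385, -0.3453)
  (0,1): δ = 88.79°  ·
  (0,2): δ = 1.99°  ✓
  (0,3): δ = 94.17°  ·
  (0,4): δ = 146.06°  ·
  (1,2): δ = 89.22°  ·
  (1,3): δ = 2.96°  ✓
  (1,4): δ = 54.85°  ✓
  (2,3): δ = 87.82°  ·
  (2,4): δ = 35.93°  ✓
  (3,4): δ = 128.10°  ·
antipodal pairs: 4

count = 4; pairs: (0,2), (1,3), (1,4), (2,4)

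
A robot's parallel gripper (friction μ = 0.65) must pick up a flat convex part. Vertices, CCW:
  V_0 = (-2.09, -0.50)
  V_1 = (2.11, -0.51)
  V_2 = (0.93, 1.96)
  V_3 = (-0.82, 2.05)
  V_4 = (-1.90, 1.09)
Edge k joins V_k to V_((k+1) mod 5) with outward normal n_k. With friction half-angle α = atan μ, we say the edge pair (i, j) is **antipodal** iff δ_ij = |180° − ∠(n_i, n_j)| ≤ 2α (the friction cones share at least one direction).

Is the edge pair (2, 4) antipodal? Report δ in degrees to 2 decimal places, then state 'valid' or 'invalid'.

δ = 93.87°, invalid

α = atan 0.65 = 33.02°;  2α = 66.05°
edge 2: e_2 = (-1.75, +0.09);  n_2 = (+0.0514, +0.9987)
edge 4: e_4 = (-0.19, -1.59);  n_4 = (-0.9929, +0.1187)
∠(n_2, n_4) = 86.13°
δ = |180° − 86.13°| = 93.87°
93.87° > 2α = 66.05°  →  invalid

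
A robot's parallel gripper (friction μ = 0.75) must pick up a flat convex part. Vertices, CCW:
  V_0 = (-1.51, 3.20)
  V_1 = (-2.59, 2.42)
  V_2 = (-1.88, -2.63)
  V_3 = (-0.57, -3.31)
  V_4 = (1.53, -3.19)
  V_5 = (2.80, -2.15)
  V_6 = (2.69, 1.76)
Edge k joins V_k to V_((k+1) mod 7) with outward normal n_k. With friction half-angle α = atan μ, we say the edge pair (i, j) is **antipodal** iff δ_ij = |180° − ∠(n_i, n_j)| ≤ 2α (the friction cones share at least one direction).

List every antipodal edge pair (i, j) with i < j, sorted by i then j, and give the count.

count = 11; pairs: (0,2), (0,3), (0,4), (0,5), (1,4), (1,5), (1,6), (2,5), (2,6), (3,6), (4,6)

α = atan 0.75 = 36.87°;  2α = 73.74°
n_0 = (-0.5855, +0.8107)
n_1 = (-0.9903, -0.1392)
n_2 = (-0.4607, -0.8875)
n_3 = (+0.0570, -0.9984)
n_4 = (+0.6336, -0.7737)
n_5 = (+0.9996, +0.0281)
n_6 = (+0.3243, +0.9459)
  (0,1): δ = 117.83°  ·
  (0,2): δ = 63.27°  ✓
  (0,3): δ = 32.57°  ✓
  (0,4): δ = 3.48°  ✓
  (0,5): δ = 55.77°  ✓
  (0,6): δ = 125.24°  ·
  (1,2): δ = 125.44°  ·
  (1,3): δ = 94.73°  ·
  (1,4): δ = 58.69°  ✓
  (1,5): δ = 6.39°  ✓
  (1,6): δ = 63.07°  ✓
  (2,3): δ = 149.30°  ·
  (2,4): δ = 113.25°  ·
  (2,5): δ = 60.96°  ✓
  (2,6): δ = 8.51°  ✓
  (3,4): δ = 143.96°  ·
  (3,5): δ = 91.66°  ·
  (3,6): δ = 22.20°  ✓
  (4,5): δ = 127.70°  ·
  (4,6): δ = 58.24°  ✓
  (5,6): δ = 110.54°  ·
antipodal pairs: 11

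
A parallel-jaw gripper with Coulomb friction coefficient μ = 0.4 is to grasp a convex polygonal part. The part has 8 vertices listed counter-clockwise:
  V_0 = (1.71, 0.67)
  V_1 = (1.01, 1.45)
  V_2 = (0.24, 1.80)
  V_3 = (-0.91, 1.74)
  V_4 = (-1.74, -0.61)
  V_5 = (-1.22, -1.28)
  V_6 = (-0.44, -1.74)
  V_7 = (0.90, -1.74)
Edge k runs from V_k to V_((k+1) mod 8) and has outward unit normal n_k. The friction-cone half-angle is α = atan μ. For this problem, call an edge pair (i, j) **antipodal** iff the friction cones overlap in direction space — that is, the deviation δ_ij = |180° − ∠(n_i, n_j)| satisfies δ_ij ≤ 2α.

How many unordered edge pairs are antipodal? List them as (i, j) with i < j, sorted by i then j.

α = atan 0.4 = 21.80°;  2α = 43.60°
n_0 = (+0.7442, +0.6679)
n_1 = (+0.4138, +0.9104)
n_2 = (-0.0521, +0.9986)
n_3 = (-0.9429, +0.3330)
n_4 = (-0.7900, -0.6131)
n_5 = (-0.5080, -0.8614)
n_6 = (+0.0000, -1.0000)
n_7 = (+0.9479, -0.3186)
  (0,1): δ = 156.35°  ·
  (0,2): δ = 128.92°  ·
  (0,3): δ = 61.36°  ·
  (0,4): δ = 4.09°  ✓
  (0,5): δ = 17.56°  ✓
  (0,6): δ = 48.09°  ·
  (0,7): δ = 119.52°  ·
  (1,2): δ = 152.57°  ·
  (1,3): δ = 85.01°  ·
  (1,4): δ = 27.74°  ✓
  (1,5): δ = 6.09°  ✓
  (1,6): δ = 24.44°  ✓
  (1,7): δ = 95.87°  ·
  (2,3): δ = 112.44°  ·
  (2,4): δ = 55.17°  ·
  (2,5): δ = 33.52°  ✓
  (2,6): δ = 2.99°  ✓
  (2,7): δ = 68.44°  ·
  (3,4): δ = 122.73°  ·
  (3,5): δ = 101.08°  ·
  (3,6): δ = 70.55°  ·
  (3,7): δ = 0.88°  ✓
  (4,5): δ = 158.35°  ·
  (4,6): δ = 127.82°  ·
  (4,7): δ = 56.39°  ·
  (5,6): δ = 149.47°  ·
  (5,7): δ = 78.05°  ·
  (6,7): δ = 108.58°  ·
antipodal pairs: 8

count = 8; pairs: (0,4), (0,5), (1,4), (1,5), (1,6), (2,5), (2,6), (3,7)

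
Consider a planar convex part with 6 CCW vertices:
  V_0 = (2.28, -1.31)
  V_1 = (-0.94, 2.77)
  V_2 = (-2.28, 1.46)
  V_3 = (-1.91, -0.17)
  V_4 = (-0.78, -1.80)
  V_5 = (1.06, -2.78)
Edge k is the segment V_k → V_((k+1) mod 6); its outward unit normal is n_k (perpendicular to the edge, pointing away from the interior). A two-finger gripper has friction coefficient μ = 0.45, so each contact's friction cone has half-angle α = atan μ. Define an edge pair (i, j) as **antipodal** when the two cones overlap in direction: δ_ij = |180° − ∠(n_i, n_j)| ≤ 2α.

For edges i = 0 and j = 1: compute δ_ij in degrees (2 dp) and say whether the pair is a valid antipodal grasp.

α = atan 0.45 = 24.23°;  2α = 48.46°
edge 0: e_0 = (-3.22, +4.08);  n_0 = (+0.7850, +0.6195)
edge 1: e_1 = (-1.34, -1.31);  n_1 = (-0.6991, +0.7151)
∠(n_0, n_1) = 96.07°
δ = |180° − 96.07°| = 83.93°
83.93° > 2α = 48.46°  →  invalid

δ = 83.93°, invalid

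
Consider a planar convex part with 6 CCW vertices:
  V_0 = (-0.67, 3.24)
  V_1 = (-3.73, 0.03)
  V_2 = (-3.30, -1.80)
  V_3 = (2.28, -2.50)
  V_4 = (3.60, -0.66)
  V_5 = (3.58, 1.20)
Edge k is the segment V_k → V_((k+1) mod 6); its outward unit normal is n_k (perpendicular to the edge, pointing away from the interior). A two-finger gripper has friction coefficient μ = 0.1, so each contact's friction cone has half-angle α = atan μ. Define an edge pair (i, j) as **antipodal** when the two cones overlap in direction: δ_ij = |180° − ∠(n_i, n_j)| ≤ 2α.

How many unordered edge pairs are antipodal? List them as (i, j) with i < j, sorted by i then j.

α = atan 0.1 = 5.71°;  2α = 11.42°
n_0 = (-0.7238, +0.6900)
n_1 = (-0.9735, -0.2287)
n_2 = (-0.1245, -0.9922)
n_3 = (+0.8125, -0.5829)
n_4 = (+0.9999, +0.0108)
n_5 = (+0.4327, +0.9015)
  (0,1): δ = 123.15°  ·
  (0,2): δ = 53.52°  ·
  (0,3): δ = 7.97°  ✓
  (0,4): δ = 44.25°  ·
  (0,5): δ = 107.99°  ·
  (1,2): δ = 110.37°  ·
  (1,3): δ = 48.88°  ·
  (1,4): δ = 12.61°  ·
  (1,5): δ = 51.14°  ·
  (2,3): δ = 118.51°  ·
  (2,4): δ = 82.23°  ·
  (2,5): δ = 18.49°  ·
  (3,4): δ = 143.73°  ·
  (3,5): δ = 79.99°  ·
  (4,5): δ = 116.26°  ·
antipodal pairs: 1

count = 1; pairs: (0,3)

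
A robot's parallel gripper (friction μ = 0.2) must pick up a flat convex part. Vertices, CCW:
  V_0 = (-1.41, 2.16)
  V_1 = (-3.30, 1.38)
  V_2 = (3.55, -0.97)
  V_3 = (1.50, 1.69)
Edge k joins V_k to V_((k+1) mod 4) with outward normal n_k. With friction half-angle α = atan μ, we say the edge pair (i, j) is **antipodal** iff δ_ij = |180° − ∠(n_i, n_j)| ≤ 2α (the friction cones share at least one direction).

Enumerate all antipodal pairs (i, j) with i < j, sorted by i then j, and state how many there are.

count = 1; pairs: (1,3)

α = atan 0.2 = 11.31°;  2α = 22.62°
n_0 = (-0.3815, +0.9244)
n_1 = (-0.3245, -0.9459)
n_2 = (+0.7921, +0.6104)
n_3 = (+0.1594, +0.9872)
  (0,1): δ = 41.36°  ·
  (0,2): δ = 105.19°  ·
  (0,3): δ = 148.40°  ·
  (1,2): δ = 33.44°  ·
  (1,3): δ = 9.76°  ✓
  (2,3): δ = 136.80°  ·
antipodal pairs: 1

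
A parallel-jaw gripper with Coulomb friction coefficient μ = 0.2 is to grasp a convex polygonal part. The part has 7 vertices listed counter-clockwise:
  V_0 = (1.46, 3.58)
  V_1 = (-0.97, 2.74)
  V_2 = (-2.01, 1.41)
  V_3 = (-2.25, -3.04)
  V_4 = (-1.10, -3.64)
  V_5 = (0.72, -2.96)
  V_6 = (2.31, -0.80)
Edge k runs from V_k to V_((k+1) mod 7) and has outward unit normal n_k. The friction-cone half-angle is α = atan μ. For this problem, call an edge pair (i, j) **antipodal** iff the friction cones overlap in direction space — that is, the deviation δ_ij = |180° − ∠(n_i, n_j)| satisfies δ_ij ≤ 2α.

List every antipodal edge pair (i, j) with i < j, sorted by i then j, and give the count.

count = 3; pairs: (0,4), (1,5), (2,6)

α = atan 0.2 = 11.31°;  2α = 22.62°
n_0 = (-0.3267, +0.9451)
n_1 = (-0.7878, +0.6160)
n_2 = (-0.9985, +0.0539)
n_3 = (-0.4626, -0.8866)
n_4 = (+0.3500, -0.9368)
n_5 = (+0.8053, -0.5928)
n_6 = (+0.9817, +0.1905)
  (0,1): δ = 147.09°  ·
  (0,2): δ = 112.16°  ·
  (0,3): δ = 46.62°  ·
  (0,4): δ = 1.42°  ✓
  (0,5): δ = 34.57°  ·
  (0,6): δ = 81.91°  ·
  (1,2): δ = 145.06°  ·
  (1,3): δ = 79.53°  ·
  (1,4): δ = 31.49°  ·
  (1,5): δ = 1.67°  ✓
  (1,6): δ = 49.01°  ·
  (2,3): δ = 114.47°  ·
  (2,4): δ = 66.43°  ·
  (2,5): δ = 33.27°  ·
  (2,6): δ = 14.07°  ✓
  (3,4): δ = 131.96°  ·
  (3,5): δ = 98.80°  ·
  (3,6): δ = 51.46°  ·
  (4,5): δ = 146.84°  ·
  (4,6): δ = 99.50°  ·
  (5,6): δ = 132.66°  ·
antipodal pairs: 3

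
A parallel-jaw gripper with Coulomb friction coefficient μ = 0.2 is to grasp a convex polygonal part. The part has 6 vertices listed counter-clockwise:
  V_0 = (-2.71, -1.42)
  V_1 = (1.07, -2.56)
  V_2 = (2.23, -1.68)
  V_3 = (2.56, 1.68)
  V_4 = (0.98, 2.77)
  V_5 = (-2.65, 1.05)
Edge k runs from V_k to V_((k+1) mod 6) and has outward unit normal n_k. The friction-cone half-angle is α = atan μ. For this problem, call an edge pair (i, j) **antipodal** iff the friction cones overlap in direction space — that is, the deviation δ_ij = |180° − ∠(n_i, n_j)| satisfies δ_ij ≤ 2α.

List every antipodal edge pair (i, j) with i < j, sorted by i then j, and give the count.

count = 3; pairs: (0,3), (1,4), (2,5)

α = atan 0.2 = 11.31°;  2α = 22.62°
n_0 = (-0.2887, -0.9574)
n_1 = (+0.6044, -0.7967)
n_2 = (+0.9952, -0.0977)
n_3 = (+0.5679, +0.8231)
n_4 = (-0.4282, +0.9037)
n_5 = (-0.9997, +0.0243)
  (0,1): δ = 126.03°  ·
  (0,2): δ = 78.83°  ·
  (0,3): δ = 17.82°  ✓
  (0,4): δ = 42.14°  ·
  (0,5): δ = 105.39°  ·
  (1,2): δ = 132.79°  ·
  (1,3): δ = 71.79°  ·
  (1,4): δ = 11.83°  ✓
  (1,5): δ = 51.42°  ·
  (2,3): δ = 118.99°  ·
  (2,4): δ = 59.04°  ·
  (2,5): δ = 4.22°  ✓
  (3,4): δ = 120.05°  ·
  (3,5): δ = 56.79°  ·
  (4,5): δ = 116.74°  ·
antipodal pairs: 3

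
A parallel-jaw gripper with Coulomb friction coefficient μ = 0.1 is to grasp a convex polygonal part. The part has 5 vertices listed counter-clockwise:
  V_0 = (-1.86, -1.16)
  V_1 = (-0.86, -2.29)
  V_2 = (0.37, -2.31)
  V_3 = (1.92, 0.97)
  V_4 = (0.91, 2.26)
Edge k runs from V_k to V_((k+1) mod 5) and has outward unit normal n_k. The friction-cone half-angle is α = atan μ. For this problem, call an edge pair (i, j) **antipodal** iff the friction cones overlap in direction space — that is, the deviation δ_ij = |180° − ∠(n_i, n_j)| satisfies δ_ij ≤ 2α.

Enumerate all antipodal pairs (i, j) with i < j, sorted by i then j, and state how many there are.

α = atan 0.1 = 5.71°;  2α = 11.42°
n_0 = (-0.7489, -0.6627)
n_1 = (-0.0163, -0.9999)
n_2 = (+0.9041, -0.4273)
n_3 = (+0.7874, +0.6165)
n_4 = (-0.7771, +0.6294)
  (0,1): δ = 132.44°  ·
  (0,2): δ = 66.80°  ·
  (0,3): δ = 3.45°  ✓
  (0,4): δ = 99.49°  ·
  (1,2): δ = 114.36°  ·
  (1,3): δ = 51.01°  ·
  (1,4): δ = 51.93°  ·
  (2,3): δ = 116.65°  ·
  (2,4): δ = 13.71°  ·
  (3,4): δ = 77.06°  ·
antipodal pairs: 1

count = 1; pairs: (0,3)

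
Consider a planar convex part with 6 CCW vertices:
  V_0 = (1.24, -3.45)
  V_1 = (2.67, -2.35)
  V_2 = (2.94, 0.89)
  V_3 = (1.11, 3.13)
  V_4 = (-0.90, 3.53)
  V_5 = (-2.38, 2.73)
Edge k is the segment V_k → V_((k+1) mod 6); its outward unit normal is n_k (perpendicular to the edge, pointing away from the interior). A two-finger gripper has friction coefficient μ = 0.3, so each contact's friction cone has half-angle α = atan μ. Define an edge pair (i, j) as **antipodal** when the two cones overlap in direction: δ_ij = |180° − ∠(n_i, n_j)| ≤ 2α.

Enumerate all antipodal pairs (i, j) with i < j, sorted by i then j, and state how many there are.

α = atan 0.3 = 16.70°;  2α = 33.40°
n_0 = (+0.6097, -0.7926)
n_1 = (+0.9965, -0.0830)
n_2 = (+0.7744, +0.6327)
n_3 = (+0.1952, +0.9808)
n_4 = (-0.4755, +0.8797)
n_5 = (-0.8629, -0.5054)
  (0,1): δ = 132.33°  ·
  (0,2): δ = 88.32°  ·
  (0,3): δ = 48.82°  ·
  (0,4): δ = 9.18°  ✓
  (0,5): δ = 82.79°  ·
  (1,2): δ = 135.99°  ·
  (1,3): δ = 96.49°  ·
  (1,4): δ = 56.84°  ·
  (1,5): δ = 35.12°  ·
  (2,3): δ = 140.50°  ·
  (2,4): δ = 100.85°  ·
  (2,5): δ = 8.89°  ✓
  (3,4): δ = 140.35°  ·
  (3,5): δ = 48.38°  ·
  (4,5): δ = 88.03°  ·
antipodal pairs: 2

count = 2; pairs: (0,4), (2,5)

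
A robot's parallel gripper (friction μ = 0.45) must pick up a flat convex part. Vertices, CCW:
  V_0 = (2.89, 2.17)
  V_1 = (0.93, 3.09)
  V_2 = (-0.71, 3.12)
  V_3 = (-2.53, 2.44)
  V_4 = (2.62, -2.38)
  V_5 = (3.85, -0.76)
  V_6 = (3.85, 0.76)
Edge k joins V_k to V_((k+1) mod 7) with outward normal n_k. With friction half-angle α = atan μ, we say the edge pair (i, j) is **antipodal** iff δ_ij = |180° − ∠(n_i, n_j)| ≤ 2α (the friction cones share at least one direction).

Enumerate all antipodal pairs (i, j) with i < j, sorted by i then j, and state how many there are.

α = atan 0.45 = 24.23°;  2α = 48.46°
n_0 = (+0.4249, +0.9052)
n_1 = (+0.0183, +0.9998)
n_2 = (-0.3500, +0.9368)
n_3 = (-0.6833, -0.7301)
n_4 = (+0.7964, -0.6047)
n_5 = (+1.0000, -0.0000)
n_6 = (+0.8266, +0.5628)
  (0,1): δ = 155.90°  ·
  (0,2): δ = 134.37°  ·
  (0,3): δ = 17.96°  ✓
  (0,4): δ = 77.94°  ·
  (0,5): δ = 115.14°  ·
  (0,6): δ = 149.39°  ·
  (1,2): δ = 158.47°  ·
  (1,3): δ = 42.06°  ✓
  (1,4): δ = 53.84°  ·
  (1,5): δ = 91.05°  ·
  (1,6): δ = 125.30°  ·
  (2,3): δ = 63.59°  ·
  (2,4): δ = 32.31°  ✓
  (2,5): δ = 69.51°  ·
  (2,6): δ = 103.76°  ·
  (3,4): δ = 84.10°  ·
  (3,5): δ = 46.90°  ✓
  (3,6): δ = 12.65°  ✓
  (4,5): δ = 142.79°  ·
  (4,6): δ = 108.54°  ·
  (5,6): δ = 145.75°  ·
antipodal pairs: 5

count = 5; pairs: (0,3), (1,3), (2,4), (3,5), (3,6)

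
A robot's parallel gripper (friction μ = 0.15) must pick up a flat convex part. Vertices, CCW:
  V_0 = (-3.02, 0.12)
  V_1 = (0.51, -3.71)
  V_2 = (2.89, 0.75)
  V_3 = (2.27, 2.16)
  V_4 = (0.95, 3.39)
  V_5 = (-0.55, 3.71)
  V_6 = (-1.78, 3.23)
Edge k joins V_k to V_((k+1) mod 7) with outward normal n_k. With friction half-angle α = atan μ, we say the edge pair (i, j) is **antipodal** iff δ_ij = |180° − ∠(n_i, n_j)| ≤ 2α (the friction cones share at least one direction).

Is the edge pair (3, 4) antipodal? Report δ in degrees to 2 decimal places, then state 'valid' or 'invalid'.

α = atan 0.15 = 8.53°;  2α = 17.06°
edge 3: e_3 = (-1.32, +1.23);  n_3 = (+0.6817, +0.7316)
edge 4: e_4 = (-1.50, +0.32);  n_4 = (+0.2086, +0.9780)
∠(n_3, n_4) = 30.94°
δ = |180° − 30.94°| = 149.06°
149.06° > 2α = 17.06°  →  invalid

δ = 149.06°, invalid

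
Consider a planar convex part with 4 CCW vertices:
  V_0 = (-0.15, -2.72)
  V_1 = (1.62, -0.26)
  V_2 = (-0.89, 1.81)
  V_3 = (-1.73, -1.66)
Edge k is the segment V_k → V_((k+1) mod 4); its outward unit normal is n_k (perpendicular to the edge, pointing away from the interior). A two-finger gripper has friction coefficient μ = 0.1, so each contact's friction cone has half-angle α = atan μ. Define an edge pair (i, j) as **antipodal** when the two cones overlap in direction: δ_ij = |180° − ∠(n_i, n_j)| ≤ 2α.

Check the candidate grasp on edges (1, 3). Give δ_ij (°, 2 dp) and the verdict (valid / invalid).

δ = 5.66°, valid

α = atan 0.1 = 5.71°;  2α = 11.42°
edge 1: e_1 = (-2.51, +2.07);  n_1 = (+0.6362, +0.7715)
edge 3: e_3 = (+1.58, -1.06);  n_3 = (-0.5571, -0.8304)
∠(n_1, n_3) = 174.34°
δ = |180° − 174.34°| = 5.66°
5.66° ≤ 2α = 11.42°  →  valid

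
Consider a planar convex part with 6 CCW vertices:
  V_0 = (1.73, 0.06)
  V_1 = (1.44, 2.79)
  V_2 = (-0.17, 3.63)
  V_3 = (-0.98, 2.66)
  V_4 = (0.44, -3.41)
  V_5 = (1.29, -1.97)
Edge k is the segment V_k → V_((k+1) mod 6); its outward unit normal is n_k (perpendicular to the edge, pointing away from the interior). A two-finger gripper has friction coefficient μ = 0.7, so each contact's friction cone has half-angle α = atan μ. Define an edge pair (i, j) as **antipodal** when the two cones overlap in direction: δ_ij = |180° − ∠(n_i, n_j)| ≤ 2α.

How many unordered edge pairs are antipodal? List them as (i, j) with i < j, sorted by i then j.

α = atan 0.7 = 34.99°;  2α = 69.98°
n_0 = (+0.9944, +0.1056)
n_1 = (+0.4626, +0.8866)
n_2 = (-0.7676, +0.6410)
n_3 = (-0.9737, -0.2278)
n_4 = (+0.8612, -0.5083)
n_5 = (+0.9773, -0.2118)
  (0,1): δ = 123.62°  ·
  (0,2): δ = 45.93°  ✓
  (0,3): δ = 7.10°  ✓
  (0,4): δ = 143.38°  ·
  (0,5): δ = 161.71°  ·
  (1,2): δ = 102.31°  ·
  (1,3): δ = 49.28°  ✓
  (1,4): δ = 87.00°  ·
  (1,5): δ = 105.32°  ·
  (2,3): δ = 126.97°  ·
  (2,4): δ = 9.31°  ✓
  (2,5): δ = 27.63°  ✓
  (3,4): δ = 43.72°  ✓
  (3,5): δ = 25.40°  ✓
  (4,5): δ = 161.68°  ·
antipodal pairs: 7

count = 7; pairs: (0,2), (0,3), (1,3), (2,4), (2,5), (3,4), (3,5)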